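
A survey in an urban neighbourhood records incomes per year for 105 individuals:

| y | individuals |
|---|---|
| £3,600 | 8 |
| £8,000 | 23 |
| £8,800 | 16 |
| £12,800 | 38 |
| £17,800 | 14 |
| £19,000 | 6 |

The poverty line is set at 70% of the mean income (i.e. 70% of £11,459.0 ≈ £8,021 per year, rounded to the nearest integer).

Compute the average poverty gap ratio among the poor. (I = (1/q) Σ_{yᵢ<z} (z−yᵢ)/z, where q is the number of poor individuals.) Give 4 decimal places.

0.1442

Incomes under z: 8×£3,600, 23×£8,000 (q = 31 of N = 105).
Relative gaps: 0.5512 (×8), 0.0026 (×23); sum = 4.469642.
The income-gap ratio divides by q (the poor only): 4.469642 / 31 = 0.1442.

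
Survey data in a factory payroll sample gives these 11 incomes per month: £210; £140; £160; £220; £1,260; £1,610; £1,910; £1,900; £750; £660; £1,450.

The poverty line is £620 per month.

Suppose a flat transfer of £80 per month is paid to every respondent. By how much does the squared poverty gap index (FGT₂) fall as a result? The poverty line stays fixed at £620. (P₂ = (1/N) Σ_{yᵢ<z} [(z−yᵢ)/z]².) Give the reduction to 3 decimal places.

0.060

Before: below the line — £140, £160, £210, £220; squared poverty gap index (FGT₂) = 0.18213.
After the £80 transfer: below the line — £220, £240, £290, £300; squared poverty gap index (FGT₂) = 0.12196.
Reduction = 0.18213 − 0.12196 = 0.060.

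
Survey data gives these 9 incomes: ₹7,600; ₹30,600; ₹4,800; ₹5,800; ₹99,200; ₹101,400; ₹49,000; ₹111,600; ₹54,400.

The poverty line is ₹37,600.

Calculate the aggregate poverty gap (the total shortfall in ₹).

₹101,600

Below z: ₹4,800, ₹5,800, ₹7,600, ₹30,600 (q = 4 of N = 9).
Individual gaps: 37600−4800 = 32800; 37600−5800 = 31800; 37600−7600 = 30000; 37600−30600 = 7000.
Aggregate gap = ₹101,600.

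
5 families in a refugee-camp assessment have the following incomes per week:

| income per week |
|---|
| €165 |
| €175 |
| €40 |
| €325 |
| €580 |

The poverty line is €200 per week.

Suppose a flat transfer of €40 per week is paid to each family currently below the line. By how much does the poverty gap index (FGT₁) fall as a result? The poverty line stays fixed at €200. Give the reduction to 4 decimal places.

Before: below the line — €40, €165, €175; poverty gap index (FGT₁) = 0.220000.
After the €40 transfer: below the line — €80; poverty gap index (FGT₁) = 0.120000.
Reduction = 0.220000 − 0.120000 = 0.1000.

0.1000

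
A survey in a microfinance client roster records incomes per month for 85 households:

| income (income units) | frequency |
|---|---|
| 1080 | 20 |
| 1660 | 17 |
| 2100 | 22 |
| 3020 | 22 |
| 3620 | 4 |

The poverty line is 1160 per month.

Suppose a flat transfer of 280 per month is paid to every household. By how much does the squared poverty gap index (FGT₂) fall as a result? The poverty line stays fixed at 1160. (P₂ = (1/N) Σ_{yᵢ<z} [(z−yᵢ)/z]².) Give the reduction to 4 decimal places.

0.0011

Before: below the line — 20×1080; squared poverty gap index (FGT₂) = 0.001119.
After the 280 transfer: below the line — none; squared poverty gap index (FGT₂) = 0.000000.
Reduction = 0.001119 − 0.000000 = 0.0011.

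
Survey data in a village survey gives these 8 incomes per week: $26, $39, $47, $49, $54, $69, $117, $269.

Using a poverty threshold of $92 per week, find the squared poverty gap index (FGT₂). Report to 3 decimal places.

0.192

Incomes under z: $26, $39, $47, $49, $54, $69 (q = 6 of N = 8).
Normalized shortfalls: (92−26)/92 = 0.7174; (92−39)/92 = 0.5761; (92−47)/92 = 0.4891; (92−49)/92 = 0.4674; (92−54)/92 = 0.4130; (92−69)/92 = 0.2500.
Squared: 0.5147; 0.3319; 0.2392; 0.2185; 0.1706; 0.0625.
Sum = 1.537335; P₂ = 1.537335 / 8 = 0.192.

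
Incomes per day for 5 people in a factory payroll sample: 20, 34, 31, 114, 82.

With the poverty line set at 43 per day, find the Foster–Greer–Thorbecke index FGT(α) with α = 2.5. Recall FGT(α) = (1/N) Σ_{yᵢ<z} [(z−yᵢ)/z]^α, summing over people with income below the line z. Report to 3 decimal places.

0.054

Incomes under z: 20, 31, 34 (q = 3 of N = 5).
Normalized shortfalls: (43−20)/43 = 0.5349; (43−31)/43 = 0.2791; (43−34)/43 = 0.2093.
Raised to α = 2.5: 0.20924; 0.04114; 0.02004.
Sum = 0.270425; FGT(2.5) = 0.270425 / 5 = 0.054.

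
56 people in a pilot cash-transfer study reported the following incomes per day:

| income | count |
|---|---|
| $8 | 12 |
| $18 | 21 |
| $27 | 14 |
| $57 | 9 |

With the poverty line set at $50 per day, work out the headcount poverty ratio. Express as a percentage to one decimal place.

83.9%

47 of the 56 people have income below $50.
H = 47/56 = 83.9%.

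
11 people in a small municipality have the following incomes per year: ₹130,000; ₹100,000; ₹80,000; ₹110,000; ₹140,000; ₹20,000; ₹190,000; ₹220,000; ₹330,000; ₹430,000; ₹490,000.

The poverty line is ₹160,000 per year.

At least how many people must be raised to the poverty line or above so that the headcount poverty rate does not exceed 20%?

4

Currently q = 6 of N = 11 are below the line (H = 0.545).
A headcount ratio of at most 20% allows at most ⌊0.20 × 11⌋ = 2 poor people.
So at least 6 − 2 = 4 must be lifted.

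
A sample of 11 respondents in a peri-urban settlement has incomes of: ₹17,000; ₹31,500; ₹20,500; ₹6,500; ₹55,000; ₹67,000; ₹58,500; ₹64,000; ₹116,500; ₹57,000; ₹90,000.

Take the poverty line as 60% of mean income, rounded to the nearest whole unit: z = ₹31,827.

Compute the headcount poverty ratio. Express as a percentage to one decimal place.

4 of the 11 respondents have income below ₹31,827.
H = 4/11 = 36.4%.

36.4%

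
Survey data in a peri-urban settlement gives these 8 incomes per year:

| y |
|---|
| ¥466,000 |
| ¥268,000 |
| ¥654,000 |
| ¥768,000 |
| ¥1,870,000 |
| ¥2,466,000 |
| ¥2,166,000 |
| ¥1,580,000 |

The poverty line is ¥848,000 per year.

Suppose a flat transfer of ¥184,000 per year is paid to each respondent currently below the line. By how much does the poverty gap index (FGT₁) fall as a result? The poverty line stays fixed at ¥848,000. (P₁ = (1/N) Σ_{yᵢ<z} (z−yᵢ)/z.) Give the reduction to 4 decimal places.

0.0932

Before: below the line — ¥268,000, ¥466,000, ¥654,000, ¥768,000; poverty gap index (FGT₁) = 0.182193.
After the ¥184,000 transfer: below the line — ¥452,000, ¥650,000, ¥838,000; poverty gap index (FGT₁) = 0.089033.
Reduction = 0.182193 − 0.089033 = 0.0932.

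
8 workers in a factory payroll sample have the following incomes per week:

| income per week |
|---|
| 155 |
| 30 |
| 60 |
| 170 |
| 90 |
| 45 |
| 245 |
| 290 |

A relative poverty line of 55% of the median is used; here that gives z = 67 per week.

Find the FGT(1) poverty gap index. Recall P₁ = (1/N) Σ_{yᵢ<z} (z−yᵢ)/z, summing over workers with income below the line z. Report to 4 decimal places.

0.1231

Poor units: 30, 45, 60 (q = 3 of N = 8).
Shortfall ratios: (67−30)/67 = 0.5522; (67−45)/67 = 0.3284; (67−60)/67 = 0.1045.
Sum of shortfalls = 0.985075; P₁ averages over all N: 0.985075 / 8 = 0.1231.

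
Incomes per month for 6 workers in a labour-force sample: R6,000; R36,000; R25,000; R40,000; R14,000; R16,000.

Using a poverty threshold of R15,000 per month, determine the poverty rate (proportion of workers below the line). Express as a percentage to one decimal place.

2 of the 6 workers have income below R15,000.
H = 2/6 = 33.3%.

33.3%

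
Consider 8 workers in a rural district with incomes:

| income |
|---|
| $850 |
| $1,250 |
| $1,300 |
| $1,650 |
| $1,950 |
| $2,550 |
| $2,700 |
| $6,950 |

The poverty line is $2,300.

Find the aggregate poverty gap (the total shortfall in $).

$4,500

Incomes under z: $850, $1,250, $1,300, $1,650, $1,950 (q = 5 of N = 8).
Individual gaps: 2300−850 = 1450; 2300−1250 = 1050; 2300−1300 = 1000; 2300−1650 = 650; 2300−1950 = 350.
Aggregate gap = $4,500.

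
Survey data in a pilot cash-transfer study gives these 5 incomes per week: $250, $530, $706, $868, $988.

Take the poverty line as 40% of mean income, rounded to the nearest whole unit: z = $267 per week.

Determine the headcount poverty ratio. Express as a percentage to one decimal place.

1 of the 5 families have income below $267.
H = 1/5 = 20.0%.

20.0%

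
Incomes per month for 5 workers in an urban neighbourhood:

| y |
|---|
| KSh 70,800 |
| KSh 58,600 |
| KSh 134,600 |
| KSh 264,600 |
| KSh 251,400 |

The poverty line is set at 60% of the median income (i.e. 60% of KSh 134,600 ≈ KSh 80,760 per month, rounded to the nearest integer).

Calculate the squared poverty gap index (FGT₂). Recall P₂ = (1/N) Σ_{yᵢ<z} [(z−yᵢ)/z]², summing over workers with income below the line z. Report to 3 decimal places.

Incomes under z: KSh 58,600, KSh 70,800 (q = 2 of N = 5).
Shortfall ratios: (80760−58600)/80760 = 0.2744; (80760−70800)/80760 = 0.1233.
Squared: 0.0753; 0.0152.
Sum = 0.090502; P₂ = 0.090502 / 5 = 0.018.

0.018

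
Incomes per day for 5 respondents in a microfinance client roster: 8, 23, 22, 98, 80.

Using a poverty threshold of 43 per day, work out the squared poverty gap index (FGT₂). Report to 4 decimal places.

Below the line: 8, 22, 23 (q = 3 of N = 5).
Gap ratios (z−y)/z: (43−8)/43 = 0.8140; (43−22)/43 = 0.4884; (43−23)/43 = 0.4651.
Squared: 0.6625; 0.2385; 0.2163.
Sum = 1.117361; P₂ = 1.117361 / 5 = 0.2235.

0.2235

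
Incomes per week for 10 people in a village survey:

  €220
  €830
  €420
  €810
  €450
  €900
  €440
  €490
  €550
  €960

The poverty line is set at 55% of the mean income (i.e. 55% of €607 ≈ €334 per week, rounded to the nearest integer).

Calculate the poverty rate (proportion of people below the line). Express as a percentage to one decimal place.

1 of the 10 people have income below €334.
H = 1/10 = 10.0%.

10.0%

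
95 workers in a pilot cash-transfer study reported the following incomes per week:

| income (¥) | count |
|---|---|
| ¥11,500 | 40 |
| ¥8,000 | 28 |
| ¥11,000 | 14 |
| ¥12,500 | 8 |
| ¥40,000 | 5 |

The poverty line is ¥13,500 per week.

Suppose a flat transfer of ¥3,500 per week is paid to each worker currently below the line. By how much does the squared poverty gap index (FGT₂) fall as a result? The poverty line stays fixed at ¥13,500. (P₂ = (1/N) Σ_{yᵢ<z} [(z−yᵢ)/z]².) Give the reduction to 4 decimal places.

0.0572

Before: below the line — 28×¥8,000, 14×¥11,000, 40×¥11,500, 8×¥12,500; squared poverty gap index (FGT₂) = 0.063678.
After the ¥3,500 transfer: below the line — 28×¥11,500; squared poverty gap index (FGT₂) = 0.006469.
Reduction = 0.063678 − 0.006469 = 0.0572.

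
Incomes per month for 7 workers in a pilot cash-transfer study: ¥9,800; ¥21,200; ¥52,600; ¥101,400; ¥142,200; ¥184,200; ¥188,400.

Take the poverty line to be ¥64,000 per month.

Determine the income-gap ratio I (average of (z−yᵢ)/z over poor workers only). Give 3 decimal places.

Poor units: ¥9,800, ¥21,200, ¥52,600 (q = 3 of N = 7).
Shortfall ratios (z−y)/z: 0.8469, 0.6687, 0.1781; sum = 1.693750.
The income-gap ratio divides by q (the poor only): 1.693750 / 3 = 0.565.

0.565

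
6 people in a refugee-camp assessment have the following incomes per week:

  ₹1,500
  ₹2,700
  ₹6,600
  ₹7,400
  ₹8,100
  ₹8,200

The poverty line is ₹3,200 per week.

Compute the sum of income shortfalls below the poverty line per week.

₹2,200

Below the line: ₹1,500, ₹2,700 (q = 2 of N = 6).
Individual gaps: 3200−1500 = 1700; 3200−2700 = 500.
Aggregate gap = ₹2,200.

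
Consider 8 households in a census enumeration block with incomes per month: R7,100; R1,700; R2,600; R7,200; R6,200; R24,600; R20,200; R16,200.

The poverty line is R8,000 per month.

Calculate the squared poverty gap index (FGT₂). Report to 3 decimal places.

Incomes under z: R1,700, R2,600, R6,200, R7,100, R7,200 (q = 5 of N = 8).
Shortfall ratios: (8000−1700)/8000 = 0.7875; (8000−2600)/8000 = 0.6750; (8000−6200)/8000 = 0.2250; (8000−7100)/8000 = 0.1125; (8000−7200)/8000 = 0.1000.
Squared: 0.6202; 0.4556; 0.0506; 0.0127; 0.0100.
Sum = 1.149063; P₂ = 1.149063 / 8 = 0.144.

0.144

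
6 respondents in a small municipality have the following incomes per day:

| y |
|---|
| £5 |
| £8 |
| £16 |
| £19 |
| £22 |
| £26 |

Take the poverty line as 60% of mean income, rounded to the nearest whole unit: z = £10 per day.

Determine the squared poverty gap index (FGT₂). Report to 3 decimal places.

Below the line: £5, £8 (q = 2 of N = 6).
Gap ratios (z−y)/z: (10−5)/10 = 0.5000; (10−8)/10 = 0.2000.
Squared: 0.2500; 0.0400.
Sum = 0.290000; P₂ = 0.290000 / 6 = 0.048.

0.048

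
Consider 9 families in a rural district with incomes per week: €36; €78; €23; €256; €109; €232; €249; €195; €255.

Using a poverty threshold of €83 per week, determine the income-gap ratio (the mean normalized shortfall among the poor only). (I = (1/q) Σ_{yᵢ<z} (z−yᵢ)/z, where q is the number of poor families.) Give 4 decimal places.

Below z: €23, €36, €78 (q = 3 of N = 9).
Shortfall ratios (z−y)/z: 0.7229, 0.5663, 0.0602; sum = 1.349398.
The income-gap ratio divides by q (the poor only): 1.349398 / 3 = 0.4498.

0.4498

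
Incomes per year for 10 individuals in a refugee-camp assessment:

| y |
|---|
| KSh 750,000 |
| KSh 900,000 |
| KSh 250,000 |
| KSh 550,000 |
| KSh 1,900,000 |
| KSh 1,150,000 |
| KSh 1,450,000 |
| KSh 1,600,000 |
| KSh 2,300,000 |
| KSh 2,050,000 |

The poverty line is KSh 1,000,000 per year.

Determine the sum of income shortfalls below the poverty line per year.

Below the line: KSh 250,000, KSh 550,000, KSh 750,000, KSh 900,000 (q = 4 of N = 10).
Individual gaps: 1000000−250000 = 750000; 1000000−550000 = 450000; 1000000−750000 = 250000; 1000000−900000 = 100000.
Aggregate gap = KSh 1,550,000.

KSh 1,550,000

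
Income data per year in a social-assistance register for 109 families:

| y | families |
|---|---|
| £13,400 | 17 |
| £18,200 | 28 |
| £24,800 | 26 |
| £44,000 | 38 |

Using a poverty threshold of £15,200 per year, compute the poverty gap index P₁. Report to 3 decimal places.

0.018

Below the line: 17×£13,400 (q = 17 of N = 109).
Gap ratios (z−y)/z: (15200−13400)/15200 = 0.1184 (×17).
Sum of shortfalls = 2.013158; P₁ averages over all N: 2.013158 / 109 = 0.018.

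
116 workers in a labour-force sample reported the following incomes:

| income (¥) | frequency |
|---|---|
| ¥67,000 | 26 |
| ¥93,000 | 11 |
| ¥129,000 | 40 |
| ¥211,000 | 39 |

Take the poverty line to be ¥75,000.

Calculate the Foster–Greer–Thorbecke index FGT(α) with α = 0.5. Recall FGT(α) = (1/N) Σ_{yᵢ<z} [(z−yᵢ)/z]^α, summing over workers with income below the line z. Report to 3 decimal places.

0.073

Poor units: 26×¥67,000 (q = 26 of N = 116).
Gap ratios (z−y)/z: (75000−67000)/75000 = 0.1067 (×26).
Raised to α = 0.5: 0.32660 (×26).
Sum = 8.491564; FGT(0.5) = 8.491564 / 116 = 0.073.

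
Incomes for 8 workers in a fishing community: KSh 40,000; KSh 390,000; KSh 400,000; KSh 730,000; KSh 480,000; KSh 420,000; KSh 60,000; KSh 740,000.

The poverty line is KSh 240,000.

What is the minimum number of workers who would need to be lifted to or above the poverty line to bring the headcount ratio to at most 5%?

2

2 of the 8 workers are poor, so H = 2/8 = 0.250.
A headcount ratio of at most 5% allows at most ⌊0.05 × 8⌋ = 0 poor workers.
So at least 2 − 0 = 2 must be lifted.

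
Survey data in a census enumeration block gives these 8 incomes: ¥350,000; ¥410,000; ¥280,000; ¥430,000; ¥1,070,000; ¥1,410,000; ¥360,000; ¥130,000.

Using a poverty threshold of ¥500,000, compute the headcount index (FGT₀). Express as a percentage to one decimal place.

75.0%

6 of the 8 families have income below ¥500,000.
H = 6/8 = 75.0%.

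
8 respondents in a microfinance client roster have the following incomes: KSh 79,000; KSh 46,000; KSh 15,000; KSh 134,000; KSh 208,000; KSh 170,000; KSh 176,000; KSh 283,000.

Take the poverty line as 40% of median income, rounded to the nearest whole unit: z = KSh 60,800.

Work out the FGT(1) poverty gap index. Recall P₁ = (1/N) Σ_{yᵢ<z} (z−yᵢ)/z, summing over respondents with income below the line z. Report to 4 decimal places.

Poor units: KSh 15,000, KSh 46,000 (q = 2 of N = 8).
Normalized shortfalls: (60800−15000)/60800 = 0.7533; (60800−46000)/60800 = 0.2434.
Sum of shortfalls = 0.996711; P₁ averages over all N: 0.996711 / 8 = 0.1246.

0.1246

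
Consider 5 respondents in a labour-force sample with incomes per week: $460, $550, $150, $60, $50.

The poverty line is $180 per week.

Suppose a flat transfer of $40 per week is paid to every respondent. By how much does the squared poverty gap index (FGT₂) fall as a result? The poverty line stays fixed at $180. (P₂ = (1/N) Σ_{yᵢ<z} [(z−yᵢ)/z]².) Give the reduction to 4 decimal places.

0.1093

Before: below the line — $50, $60, $150; squared poverty gap index (FGT₂) = 0.198765.
After the $40 transfer: below the line — $90, $100; squared poverty gap index (FGT₂) = 0.089506.
Reduction = 0.198765 − 0.089506 = 0.1093.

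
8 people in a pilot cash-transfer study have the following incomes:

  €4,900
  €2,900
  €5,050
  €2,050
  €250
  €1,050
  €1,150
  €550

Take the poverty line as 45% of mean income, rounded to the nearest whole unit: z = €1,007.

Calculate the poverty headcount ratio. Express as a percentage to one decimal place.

25.0%

2 of the 8 people have income below €1,007.
H = 2/8 = 25.0%.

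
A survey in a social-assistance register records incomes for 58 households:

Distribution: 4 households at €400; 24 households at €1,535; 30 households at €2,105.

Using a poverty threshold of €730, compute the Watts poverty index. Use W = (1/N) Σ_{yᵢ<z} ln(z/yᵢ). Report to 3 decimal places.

0.041

Poor units: 4×€400 (q = 4 of N = 58).
ln(z/y) terms: ln(730/400) = 0.6016 (×4).
W = 2.406320 / 58 = 0.041.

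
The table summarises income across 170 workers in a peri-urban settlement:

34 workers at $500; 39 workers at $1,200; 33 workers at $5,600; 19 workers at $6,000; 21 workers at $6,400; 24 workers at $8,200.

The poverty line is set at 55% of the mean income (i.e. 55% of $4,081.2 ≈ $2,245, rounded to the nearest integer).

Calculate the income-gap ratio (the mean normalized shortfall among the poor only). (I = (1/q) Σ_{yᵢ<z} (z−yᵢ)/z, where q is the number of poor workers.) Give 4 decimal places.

0.6107

Poor units: 34×$500, 39×$1,200 (q = 73 of N = 170).
Relative gaps: 0.7773 (×34), 0.4655 (×39); sum = 44.581292.
The income-gap ratio divides by q (the poor only): 44.581292 / 73 = 0.6107.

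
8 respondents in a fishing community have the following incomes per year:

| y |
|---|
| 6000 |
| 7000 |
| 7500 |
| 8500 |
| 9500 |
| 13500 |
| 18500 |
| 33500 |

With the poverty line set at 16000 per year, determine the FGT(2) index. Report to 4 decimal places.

Incomes under z: 6000, 7000, 7500, 8500, 9500, 13500 (q = 6 of N = 8).
Shortfall ratios: (16000−6000)/16000 = 0.6250; (16000−7000)/16000 = 0.5625; (16000−7500)/16000 = 0.5312; (16000−8500)/16000 = 0.4688; (16000−9500)/16000 = 0.4062; (16000−13500)/16000 = 0.1562.
Squared: 0.3906; 0.3164; 0.2822; 0.2197; 0.1650; 0.0244.
Sum = 1.398438; P₂ = 1.398438 / 8 = 0.1748.

0.1748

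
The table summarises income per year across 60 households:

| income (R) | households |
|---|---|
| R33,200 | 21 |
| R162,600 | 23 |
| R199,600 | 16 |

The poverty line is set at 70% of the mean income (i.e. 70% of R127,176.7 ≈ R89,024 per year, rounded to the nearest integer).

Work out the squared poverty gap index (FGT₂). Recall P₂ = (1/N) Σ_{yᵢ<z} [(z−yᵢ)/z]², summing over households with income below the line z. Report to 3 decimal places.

Below z: 21×R33,200 (q = 21 of N = 60).
Normalized shortfalls: (89024−33200)/89024 = 0.6271 (×21).
Squared: 0.3932 (×21).
Sum = 8.257470; P₂ = 8.257470 / 60 = 0.138.

0.138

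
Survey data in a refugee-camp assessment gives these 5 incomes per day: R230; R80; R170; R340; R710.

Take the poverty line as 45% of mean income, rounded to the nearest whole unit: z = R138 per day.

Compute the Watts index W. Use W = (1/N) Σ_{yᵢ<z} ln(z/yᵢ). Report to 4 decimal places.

0.1090

Incomes under z: R80 (q = 1 of N = 5).
Log gaps: ln(138/80) = 0.5452.
W = 0.545227 / 5 = 0.1090.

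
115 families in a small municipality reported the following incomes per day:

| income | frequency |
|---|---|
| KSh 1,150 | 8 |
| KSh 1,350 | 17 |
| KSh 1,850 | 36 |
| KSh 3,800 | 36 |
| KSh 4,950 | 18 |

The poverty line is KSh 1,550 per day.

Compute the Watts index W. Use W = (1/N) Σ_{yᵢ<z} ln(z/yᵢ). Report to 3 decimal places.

Below z: 8×KSh 1,150, 17×KSh 1,350 (q = 25 of N = 115).
Log gaps: ln(1550/1150) = 0.2985 (×8); ln(1550/1350) = 0.1382 (×17).
W = 4.736500 / 115 = 0.041.

0.041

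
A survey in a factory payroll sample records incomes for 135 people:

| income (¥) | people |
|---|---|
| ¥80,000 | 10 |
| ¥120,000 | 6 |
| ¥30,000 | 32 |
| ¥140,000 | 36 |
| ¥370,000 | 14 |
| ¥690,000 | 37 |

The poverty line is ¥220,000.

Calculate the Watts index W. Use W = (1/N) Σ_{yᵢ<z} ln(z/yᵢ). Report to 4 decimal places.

0.6947

Incomes under z: 32×¥30,000, 10×¥80,000, 6×¥120,000, 36×¥140,000 (q = 84 of N = 135).
Log gaps: ln(220000/30000) = 1.9924 (×32); ln(220000/80000) = 1.0116 (×10); ln(220000/120000) = 0.6061 (×6); ln(220000/140000) = 0.4520 (×36).
W = 93.782054 / 135 = 0.6947.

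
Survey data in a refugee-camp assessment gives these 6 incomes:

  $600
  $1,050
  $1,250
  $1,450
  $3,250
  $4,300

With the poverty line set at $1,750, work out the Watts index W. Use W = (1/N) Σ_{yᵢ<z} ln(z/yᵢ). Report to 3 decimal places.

Incomes under z: $600, $1,050, $1,250, $1,450 (q = 4 of N = 6).
Log shortfalls: ln(1750/600) = 1.0704; ln(1750/1050) = 0.5108; ln(1750/1250) = 0.3365; ln(1750/1450) = 0.1881.
W = 2.105792 / 6 = 0.351.

0.351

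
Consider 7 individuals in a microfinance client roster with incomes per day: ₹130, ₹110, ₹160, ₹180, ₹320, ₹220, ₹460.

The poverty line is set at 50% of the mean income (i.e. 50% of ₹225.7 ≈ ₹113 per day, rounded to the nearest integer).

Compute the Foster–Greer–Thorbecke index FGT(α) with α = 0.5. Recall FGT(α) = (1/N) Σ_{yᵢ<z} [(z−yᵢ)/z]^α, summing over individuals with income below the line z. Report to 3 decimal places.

Below z: ₹110 (q = 1 of N = 7).
Shortfall ratios: (113−110)/113 = 0.0265.
Raised to α = 0.5: 0.16294.
Sum = 0.162938; FGT(0.5) = 0.162938 / 7 = 0.023.

0.023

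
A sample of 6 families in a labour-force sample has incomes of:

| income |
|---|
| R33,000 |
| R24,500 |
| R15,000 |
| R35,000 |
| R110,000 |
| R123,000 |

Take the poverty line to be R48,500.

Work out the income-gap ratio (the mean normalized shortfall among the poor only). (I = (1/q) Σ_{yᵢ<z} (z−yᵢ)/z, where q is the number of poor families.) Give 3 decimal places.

0.446

Below the line: R15,000, R24,500, R33,000, R35,000 (q = 4 of N = 6).
Relative gaps: 0.6907, 0.4948, 0.3196, 0.2784; sum = 1.783505.
I averages over the q = 4 poor units only: 1.783505 / 4 = 0.446.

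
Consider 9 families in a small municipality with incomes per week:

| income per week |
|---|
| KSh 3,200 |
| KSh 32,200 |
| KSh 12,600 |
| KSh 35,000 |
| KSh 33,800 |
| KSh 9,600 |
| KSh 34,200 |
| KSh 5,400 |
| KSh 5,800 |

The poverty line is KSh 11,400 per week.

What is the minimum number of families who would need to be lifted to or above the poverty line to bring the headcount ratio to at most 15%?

4 of the 9 families are poor, so H = 4/9 = 0.444.
A headcount ratio of at most 15% allows at most ⌊0.15 × 9⌋ = 1 poor families.
So at least 4 − 1 = 3 must be lifted.

3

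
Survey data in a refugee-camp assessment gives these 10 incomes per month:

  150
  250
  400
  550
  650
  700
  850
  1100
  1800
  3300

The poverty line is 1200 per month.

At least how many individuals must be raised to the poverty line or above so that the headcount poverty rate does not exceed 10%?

7

Currently q = 8 of N = 10 are below the line (H = 0.800).
A headcount ratio of at most 10% allows at most ⌊0.10 × 10⌋ = 1 poor individuals.
So at least 8 − 1 = 7 must be lifted.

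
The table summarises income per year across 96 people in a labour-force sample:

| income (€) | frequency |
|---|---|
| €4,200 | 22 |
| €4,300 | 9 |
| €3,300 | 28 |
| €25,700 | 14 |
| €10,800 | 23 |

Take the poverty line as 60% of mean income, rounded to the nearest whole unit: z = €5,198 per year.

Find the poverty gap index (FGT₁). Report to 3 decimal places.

Below z: 28×€3,300, 22×€4,200, 9×€4,300 (q = 59 of N = 96).
Normalized shortfalls: (5198−3300)/5198 = 0.3651 (×28); (5198−4200)/5198 = 0.1920 (×22); (5198−4300)/5198 = 0.1728 (×9).
Sum of shortfalls = 16.002693; P₁ averages over all N: 16.002693 / 96 = 0.167.

0.167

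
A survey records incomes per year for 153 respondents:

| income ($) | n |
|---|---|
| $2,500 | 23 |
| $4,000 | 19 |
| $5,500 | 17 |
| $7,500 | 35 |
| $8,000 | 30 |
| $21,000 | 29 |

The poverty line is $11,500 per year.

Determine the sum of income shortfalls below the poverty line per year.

$696,500

Below the line: 23×$2,500, 19×$4,000, 17×$5,500, 35×$7,500, 30×$8,000 (q = 124 of N = 153).
Individual gaps: 23×(11500−2500) = 207000; 19×(11500−4000) = 142500; 17×(11500−5500) = 102000; 35×(11500−7500) = 140000; 30×(11500−8000) = 105000.
Aggregate gap = $696,500.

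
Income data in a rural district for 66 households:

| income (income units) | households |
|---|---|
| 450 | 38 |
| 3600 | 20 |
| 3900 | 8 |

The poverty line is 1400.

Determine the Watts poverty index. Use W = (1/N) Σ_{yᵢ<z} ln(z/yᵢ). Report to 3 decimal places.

0.653

Below z: 38×450 (q = 38 of N = 66).
Log shortfalls: ln(1400/450) = 1.1350 (×38).
W = 43.129237 / 66 = 0.653.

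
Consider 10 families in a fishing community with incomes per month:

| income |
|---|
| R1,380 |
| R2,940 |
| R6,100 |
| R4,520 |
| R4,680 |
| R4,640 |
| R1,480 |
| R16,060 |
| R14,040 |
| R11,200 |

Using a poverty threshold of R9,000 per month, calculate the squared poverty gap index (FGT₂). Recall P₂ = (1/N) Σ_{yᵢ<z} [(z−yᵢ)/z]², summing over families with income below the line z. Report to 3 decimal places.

Below the line: R1,380, R1,480, R2,940, R4,520, R4,640, R4,680, R6,100 (q = 7 of N = 10).
Gap ratios (z−y)/z: (9000−1380)/9000 = 0.8467; (9000−1480)/9000 = 0.8356; (9000−2940)/9000 = 0.6733; (9000−4520)/9000 = 0.4978; (9000−4640)/9000 = 0.4844; (9000−4680)/9000 = 0.4800; (9000−6100)/9000 = 0.3222.
Squared: 0.7168; 0.6982; 0.4534; 0.2478; 0.2347; 0.2304; 0.1038.
Sum = 2.685072; P₂ = 2.685072 / 10 = 0.269.

0.269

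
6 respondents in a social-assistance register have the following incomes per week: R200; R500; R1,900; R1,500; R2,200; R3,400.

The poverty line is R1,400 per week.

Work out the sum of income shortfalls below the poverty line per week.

Below the line: R200, R500 (q = 2 of N = 6).
Individual gaps: 1400−200 = 1200; 1400−500 = 900.
Aggregate gap = R2,100.

R2,100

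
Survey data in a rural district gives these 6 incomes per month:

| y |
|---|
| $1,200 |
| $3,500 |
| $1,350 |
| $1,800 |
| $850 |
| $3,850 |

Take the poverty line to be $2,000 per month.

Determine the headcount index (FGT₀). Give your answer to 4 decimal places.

4 of the 6 workers have income below $2,000.
H = 4/6 = 0.6667.

0.6667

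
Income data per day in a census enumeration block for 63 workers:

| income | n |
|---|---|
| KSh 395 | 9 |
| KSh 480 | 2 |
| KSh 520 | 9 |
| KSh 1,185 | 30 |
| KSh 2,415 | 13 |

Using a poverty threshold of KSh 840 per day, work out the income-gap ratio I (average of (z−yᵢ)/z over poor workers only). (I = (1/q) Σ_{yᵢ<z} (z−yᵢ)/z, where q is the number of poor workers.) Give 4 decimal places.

0.4527

Below z: 9×KSh 395, 2×KSh 480, 9×KSh 520 (q = 20 of N = 63).
Relative gaps: 0.5298 (×9), 0.4286 (×2), 0.3810 (×9); sum = 9.053571.
The income-gap ratio divides by q (the poor only): 9.053571 / 20 = 0.4527.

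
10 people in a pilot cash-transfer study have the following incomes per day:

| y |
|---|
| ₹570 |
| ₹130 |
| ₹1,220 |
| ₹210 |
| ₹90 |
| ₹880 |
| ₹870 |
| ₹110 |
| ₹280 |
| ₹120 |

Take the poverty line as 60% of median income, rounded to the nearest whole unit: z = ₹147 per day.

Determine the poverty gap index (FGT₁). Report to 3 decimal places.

0.094

Below the line: ₹90, ₹110, ₹120, ₹130 (q = 4 of N = 10).
Normalized shortfalls: (147−90)/147 = 0.3878; (147−110)/147 = 0.2517; (147−120)/147 = 0.1837; (147−130)/147 = 0.1156.
Sum of shortfalls = 0.938776; P₁ averages over all N: 0.938776 / 10 = 0.094.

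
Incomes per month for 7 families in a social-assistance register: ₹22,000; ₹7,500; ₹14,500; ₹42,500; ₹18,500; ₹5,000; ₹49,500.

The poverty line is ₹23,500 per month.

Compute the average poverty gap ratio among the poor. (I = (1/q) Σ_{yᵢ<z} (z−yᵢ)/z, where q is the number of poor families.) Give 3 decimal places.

0.426

Below z: ₹5,000, ₹7,500, ₹14,500, ₹18,500, ₹22,000 (q = 5 of N = 7).
Relative gaps: 0.7872, 0.6809, 0.3830, 0.2128, 0.0638; sum = 2.127660.
The income-gap ratio divides by q (the poor only): 2.127660 / 5 = 0.426.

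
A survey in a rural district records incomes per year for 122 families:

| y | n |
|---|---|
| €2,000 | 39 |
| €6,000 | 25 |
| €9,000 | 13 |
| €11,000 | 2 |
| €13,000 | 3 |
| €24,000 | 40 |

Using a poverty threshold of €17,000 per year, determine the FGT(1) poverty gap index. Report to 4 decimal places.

Below z: 39×€2,000, 25×€6,000, 13×€9,000, 2×€11,000, 3×€13,000 (q = 82 of N = 122).
Gap ratios (z−y)/z: (17000−2000)/17000 = 0.8824 (×39); (17000−6000)/17000 = 0.6471 (×25); (17000−9000)/17000 = 0.4706 (×13); (17000−11000)/17000 = 0.3529 (×2); (17000−13000)/17000 = 0.2353 (×3).
Sum of shortfalls = 58.117647; P₁ averages over all N: 58.117647 / 122 = 0.4764.

0.4764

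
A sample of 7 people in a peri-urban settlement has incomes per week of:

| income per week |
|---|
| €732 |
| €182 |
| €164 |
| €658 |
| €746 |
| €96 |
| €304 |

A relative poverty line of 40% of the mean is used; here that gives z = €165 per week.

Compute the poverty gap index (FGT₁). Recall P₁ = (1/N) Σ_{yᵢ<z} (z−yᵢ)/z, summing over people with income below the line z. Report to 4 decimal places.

0.0606

Below the line: €96, €164 (q = 2 of N = 7).
Gap ratios (z−y)/z: (165−96)/165 = 0.4182; (165−164)/165 = 0.0061.
Σ = 0.424242. Dividing by the full population N = 7 gives P₁ = 0.0606.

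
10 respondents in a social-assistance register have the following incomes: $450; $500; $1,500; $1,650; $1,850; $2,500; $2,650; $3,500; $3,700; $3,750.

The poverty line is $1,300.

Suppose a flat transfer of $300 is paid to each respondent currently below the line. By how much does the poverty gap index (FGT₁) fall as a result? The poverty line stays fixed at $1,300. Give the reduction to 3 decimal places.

0.046

Before: below the line — $450, $500; poverty gap index (FGT₁) = 0.12692.
After the $300 transfer: below the line — $750, $800; poverty gap index (FGT₁) = 0.08077.
Reduction = 0.12692 − 0.08077 = 0.046.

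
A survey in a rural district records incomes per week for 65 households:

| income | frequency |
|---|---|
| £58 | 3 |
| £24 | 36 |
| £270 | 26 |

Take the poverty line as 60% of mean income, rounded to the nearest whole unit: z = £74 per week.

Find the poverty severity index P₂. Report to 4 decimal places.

Poor units: 36×£24, 3×£58 (q = 39 of N = 65).
Shortfall ratios: (74−24)/74 = 0.6757 (×36); (74−58)/74 = 0.2162 (×3).
Squared: 0.4565 (×36); 0.0467 (×3).
Sum = 16.575603; P₂ = 16.575603 / 65 = 0.2550.

0.2550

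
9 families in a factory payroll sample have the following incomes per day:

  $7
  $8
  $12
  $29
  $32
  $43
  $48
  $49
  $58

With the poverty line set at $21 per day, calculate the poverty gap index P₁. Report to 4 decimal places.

Below the line: $7, $8, $12 (q = 3 of N = 9).
Relative gaps: (21−7)/21 = 0.6667; (21−8)/21 = 0.6190; (21−12)/21 = 0.4286.
Σ = 1.714286. Dividing by the full population N = 9 gives P₁ = 0.1905.

0.1905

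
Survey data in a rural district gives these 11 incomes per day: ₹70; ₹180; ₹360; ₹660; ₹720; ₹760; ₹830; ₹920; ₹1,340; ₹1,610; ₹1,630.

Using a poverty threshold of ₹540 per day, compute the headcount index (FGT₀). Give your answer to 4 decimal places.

3 of the 11 families have income below ₹540.
H = 3/11 = 0.2727.

0.2727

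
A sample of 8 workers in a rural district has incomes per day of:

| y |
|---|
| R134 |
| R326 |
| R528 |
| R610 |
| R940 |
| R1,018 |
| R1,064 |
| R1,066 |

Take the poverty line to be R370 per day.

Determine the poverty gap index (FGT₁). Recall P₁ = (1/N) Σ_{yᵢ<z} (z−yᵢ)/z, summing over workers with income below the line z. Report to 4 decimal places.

0.0946

Poor units: R134, R326 (q = 2 of N = 8).
Shortfall ratios: (370−134)/370 = 0.6378; (370−326)/370 = 0.1189.
Σ = 0.756757. Dividing by the full population N = 8 gives P₁ = 0.0946.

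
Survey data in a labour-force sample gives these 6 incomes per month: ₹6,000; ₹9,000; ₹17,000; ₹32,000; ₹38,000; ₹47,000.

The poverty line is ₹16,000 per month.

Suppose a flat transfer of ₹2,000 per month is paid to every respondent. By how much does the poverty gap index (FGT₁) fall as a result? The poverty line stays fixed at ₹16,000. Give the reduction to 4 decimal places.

Before: below the line — ₹6,000, ₹9,000; poverty gap index (FGT₁) = 0.177083.
After the ₹2,000 transfer: below the line — ₹8,000, ₹11,000; poverty gap index (FGT₁) = 0.135417.
Reduction = 0.177083 − 0.135417 = 0.0417.

0.0417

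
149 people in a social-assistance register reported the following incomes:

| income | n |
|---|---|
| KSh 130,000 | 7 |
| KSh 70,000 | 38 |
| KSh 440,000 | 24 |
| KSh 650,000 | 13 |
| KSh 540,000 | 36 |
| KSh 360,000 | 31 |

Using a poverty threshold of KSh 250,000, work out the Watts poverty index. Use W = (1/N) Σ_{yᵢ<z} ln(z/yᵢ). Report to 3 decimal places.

0.355

Incomes under z: 38×KSh 70,000, 7×KSh 130,000 (q = 45 of N = 149).
Log shortfalls: ln(250000/70000) = 1.2730 (×38); ln(250000/130000) = 0.6539 (×7).
W = 52.950181 / 149 = 0.355.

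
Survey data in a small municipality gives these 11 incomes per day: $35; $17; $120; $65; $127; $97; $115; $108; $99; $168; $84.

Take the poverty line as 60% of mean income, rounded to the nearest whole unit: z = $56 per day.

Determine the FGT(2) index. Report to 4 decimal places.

Poor units: $17, $35 (q = 2 of N = 11).
Shortfall ratios: (56−17)/56 = 0.6964; (56−35)/56 = 0.3750.
Squared: 0.4850; 0.1406.
Sum = 0.625638; P₂ = 0.625638 / 11 = 0.0569.

0.0569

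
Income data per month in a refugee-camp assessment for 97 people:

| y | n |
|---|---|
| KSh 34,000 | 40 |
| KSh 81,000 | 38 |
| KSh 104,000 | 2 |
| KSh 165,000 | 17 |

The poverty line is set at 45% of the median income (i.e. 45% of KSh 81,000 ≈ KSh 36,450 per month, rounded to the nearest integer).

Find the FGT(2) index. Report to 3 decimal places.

0.002

Poor units: 40×KSh 34,000 (q = 40 of N = 97).
Gap ratios (z−y)/z: (36450−34000)/36450 = 0.0672 (×40).
Squared: 0.0045 (×40).
Sum = 0.180716; P₂ = 0.180716 / 97 = 0.002.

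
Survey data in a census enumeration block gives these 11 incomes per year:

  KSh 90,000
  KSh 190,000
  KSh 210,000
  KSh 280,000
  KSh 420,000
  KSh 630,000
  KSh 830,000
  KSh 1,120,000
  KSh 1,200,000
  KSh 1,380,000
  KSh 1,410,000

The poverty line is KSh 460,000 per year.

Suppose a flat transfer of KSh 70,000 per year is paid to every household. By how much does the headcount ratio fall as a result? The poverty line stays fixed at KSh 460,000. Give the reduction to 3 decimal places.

Before: below the line — KSh 90,000, KSh 190,000, KSh 210,000, KSh 280,000, KSh 420,000; headcount ratio = 0.45455.
After the KSh 70,000 transfer: below the line — KSh 160,000, KSh 260,000, KSh 280,000, KSh 350,000; headcount ratio = 0.36364.
Reduction = 0.45455 − 0.36364 = 0.091.

0.091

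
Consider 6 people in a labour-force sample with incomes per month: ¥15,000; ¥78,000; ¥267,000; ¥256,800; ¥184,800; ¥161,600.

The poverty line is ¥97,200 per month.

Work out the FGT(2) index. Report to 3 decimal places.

0.126

Below z: ¥15,000, ¥78,000 (q = 2 of N = 6).
Relative gaps: (97200−15000)/97200 = 0.8457; (97200−78000)/97200 = 0.1975.
Squared: 0.7152; 0.0390.
Sum = 0.754191; P₂ = 0.754191 / 6 = 0.126.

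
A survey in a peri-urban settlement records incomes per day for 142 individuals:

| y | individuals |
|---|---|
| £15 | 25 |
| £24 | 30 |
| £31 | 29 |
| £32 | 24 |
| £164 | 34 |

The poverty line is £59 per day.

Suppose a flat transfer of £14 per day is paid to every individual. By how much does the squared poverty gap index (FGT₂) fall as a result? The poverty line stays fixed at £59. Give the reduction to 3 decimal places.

0.162

Before: below the line — 25×£15, 30×£24, 29×£31, 24×£32; squared poverty gap index (FGT₂) = 0.25365.
After the £14 transfer: below the line — 25×£29, 30×£38, 29×£45, 24×£46; squared poverty gap index (FGT₂) = 0.09199.
Reduction = 0.25365 − 0.09199 = 0.162.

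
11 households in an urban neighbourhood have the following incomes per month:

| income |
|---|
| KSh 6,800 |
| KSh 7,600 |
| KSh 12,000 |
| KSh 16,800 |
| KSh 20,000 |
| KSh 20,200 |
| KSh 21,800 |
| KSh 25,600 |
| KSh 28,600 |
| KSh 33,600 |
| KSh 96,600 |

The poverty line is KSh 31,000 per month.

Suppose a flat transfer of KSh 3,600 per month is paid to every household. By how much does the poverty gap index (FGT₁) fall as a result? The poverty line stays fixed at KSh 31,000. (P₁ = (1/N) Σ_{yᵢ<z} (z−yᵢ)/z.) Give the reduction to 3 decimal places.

0.091

Before: below the line — KSh 6,800, KSh 7,600, KSh 12,000, KSh 16,800, KSh 20,000, KSh 20,200, KSh 21,800, KSh 25,600, KSh 28,600; poverty gap index (FGT₁) = 0.35073.
After the KSh 3,600 transfer: below the line — KSh 10,400, KSh 11,200, KSh 15,600, KSh 20,400, KSh 23,600, KSh 23,800, KSh 25,400, KSh 29,200; poverty gap index (FGT₁) = 0.25924.
Reduction = 0.35073 − 0.25924 = 0.091.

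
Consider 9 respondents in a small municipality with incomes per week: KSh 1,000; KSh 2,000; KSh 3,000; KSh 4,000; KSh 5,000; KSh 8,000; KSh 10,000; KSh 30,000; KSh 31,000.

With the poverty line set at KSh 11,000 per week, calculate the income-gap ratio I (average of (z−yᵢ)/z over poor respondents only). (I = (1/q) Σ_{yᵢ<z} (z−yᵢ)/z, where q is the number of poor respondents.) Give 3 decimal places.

0.571

Below z: KSh 1,000, KSh 2,000, KSh 3,000, KSh 4,000, KSh 5,000, KSh 8,000, KSh 10,000 (q = 7 of N = 9).
Relative gaps: 0.9091, 0.8182, 0.7273, 0.6364, 0.5455, 0.2727, 0.0909; sum = 4.000000.
The income-gap ratio divides by q (the poor only): 4.000000 / 7 = 0.571.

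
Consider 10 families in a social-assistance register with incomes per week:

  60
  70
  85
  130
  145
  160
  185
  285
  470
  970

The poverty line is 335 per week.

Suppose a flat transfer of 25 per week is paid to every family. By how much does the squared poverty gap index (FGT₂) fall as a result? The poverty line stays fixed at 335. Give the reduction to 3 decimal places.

Before: below the line — 60, 70, 85, 130, 145, 160, 185, 285; squared poverty gap index (FGT₂) = 0.30483.
After the 25 transfer: below the line — 85, 95, 110, 155, 170, 185, 210, 310; squared poverty gap index (FGT₂) = 0.23979.
Reduction = 0.30483 − 0.23979 = 0.065.

0.065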